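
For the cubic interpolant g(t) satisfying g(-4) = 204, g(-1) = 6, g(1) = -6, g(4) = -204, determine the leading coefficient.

The leading coefficient equals the top divided difference g[-4,-1,1,4].
g[-4,-1] = (6 - 204) / (-1 - (-4)) = -66
g[-1,1] = (-6 - 6) / (1 - (-1)) = -6
g[1,4] = (-204 - (-6)) / (4 - 1) = -66
g[-4,-1,1] = (-6 - (-66)) / (1 - (-4)) = 12
g[-1,1,4] = (-66 - (-6)) / (4 - (-1)) = -12
g[-4,-1,1,4] = (-12 - 12) / (4 - (-4)) = -3

-3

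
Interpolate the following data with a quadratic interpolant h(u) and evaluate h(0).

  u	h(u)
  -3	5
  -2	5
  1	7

L_0(0) = (2)·(-1)/[(-1)·(-4)] = -1/2
L_1(0) = (3)·(-1)/[(1)·(-3)] = 1
L_2(0) = (3)·(2)/[(4)·(3)] = 1/2
Sum: 5·(-1/2) + 5·(1) + 7·(1/2) = 6

6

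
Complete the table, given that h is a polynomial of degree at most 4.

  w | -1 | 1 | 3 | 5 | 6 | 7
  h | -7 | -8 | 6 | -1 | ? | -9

-133/16

The 5 known values determine h uniquely (degree ≤ 4).
L_0(6) = (5)·(3)·(1)·(-1)/[(-2)·(-4)·(-6)·(-8)] = -5/128
L_1(6) = (7)·(3)·(1)·(-1)/[(2)·(-2)·(-4)·(-6)] = 7/32
L_2(6) = (7)·(5)·(1)·(-1)/[(4)·(2)·(-2)·(-4)] = -35/64
L_3(6) = (7)·(5)·(3)·(-1)/[(6)·(4)·(2)·(-2)] = 35/32
L_4(6) = (7)·(5)·(3)·(1)/[(8)·(6)·(4)·(2)] = 35/128
Sum: (-7)·(-5/128) + (-8)·(7/32) + 6·(-35/64) + (-1)·(35/32) + (-9)·(35/128) = -133/16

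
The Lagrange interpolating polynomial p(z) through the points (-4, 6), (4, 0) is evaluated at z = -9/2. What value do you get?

51/8

Evaluate each Lagrange basis at z = -9/2:
L_0(-9/2) = (-17/2)/[(-8)] = 17/16
L_1(-9/2) = (-1/2)/[(8)] = -1/16
Sum: 6·(17/16) + 0 = 51/8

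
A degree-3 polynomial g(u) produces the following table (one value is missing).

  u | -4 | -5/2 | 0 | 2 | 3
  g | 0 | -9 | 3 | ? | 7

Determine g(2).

1233/110

The 4 known values determine g uniquely (degree ≤ 3).
Evaluate each Lagrange basis at u = 2:
L_0(2) = (9/2)·(2)·(-1)/[(-3/2)·(-4)·(-7)] = 3/14
L_1(2) = (6)·(2)·(-1)/[(3/2)·(-5/2)·(-11/2)] = -32/55
L_2(2) = (6)·(9/2)·(-1)/[(4)·(5/2)·(-3)] = 9/10
L_3(2) = (6)·(9/2)·(2)/[(7)·(11/2)·(3)] = 36/77
Sum: 0 + (-9)·(-32/55) + 3·(9/10) + 7·(36/77) = 1233/110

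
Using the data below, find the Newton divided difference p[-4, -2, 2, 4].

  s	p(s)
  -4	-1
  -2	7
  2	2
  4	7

3/16

p[-4,-2] = (7 - (-1)) / (-2 - (-4)) = 4
p[-2,2] = (2 - 7) / (2 - (-2)) = -5/4
p[2,4] = (7 - 2) / (4 - 2) = 5/2
p[-4,-2,2] = (-5/4 - 4) / (2 - (-4)) = -7/8
p[-2,2,4] = (5/2 - (-5/4)) / (4 - (-2)) = 5/8
p[-4,-2,2,4] = (5/8 - (-7/8)) / (4 - (-4)) = 3/16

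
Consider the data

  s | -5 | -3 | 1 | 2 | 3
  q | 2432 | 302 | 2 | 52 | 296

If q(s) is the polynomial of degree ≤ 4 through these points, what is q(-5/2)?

Evaluate each Lagrange basis at s = -5/2:
L_0(-5/2) = (1/2)·(-7/2)·(-9/2)·(-11/2)/[(-2)·(-6)·(-7)·(-8)] = -33/512
L_1(-5/2) = (5/2)·(-7/2)·(-9/2)·(-11/2)/[(2)·(-4)·(-5)·(-6)] = 231/256
L_2(-5/2) = (5/2)·(1/2)·(-9/2)·(-11/2)/[(6)·(4)·(-1)·(-2)] = 165/256
L_3(-5/2) = (5/2)·(1/2)·(-7/2)·(-11/2)/[(7)·(5)·(1)·(-1)] = -11/16
L_4(-5/2) = (5/2)·(1/2)·(-7/2)·(-9/2)/[(8)·(6)·(2)·(1)] = 105/512
Sum: 2432·(-33/512) + 302·(231/256) + 2·(165/256) + 52·(-11/16) + 296·(105/512) = 142

142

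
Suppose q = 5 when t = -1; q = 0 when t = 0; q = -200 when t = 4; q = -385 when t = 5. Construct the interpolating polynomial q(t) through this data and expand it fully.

q(t) = -3t^3 - 2t

Build the Lagrange basis polynomials:
L_0(t) = t(t - 4)(t - 5) / [-30] = -(1/30)t^3 + (3/10)t^2 - (2/3)t
L_1(t) = (t + 1)(t - 4)(t - 5) / [20] = (1/20)t^3 - (2/5)t^2 + (11/20)t + 1
L_2(t) = (t + 1)t(t - 5) / [-20] = -(1/20)t^3 + (1/5)t^2 + (1/4)t
L_3(t) = (t + 1)t(t - 4) / [30] = (1/30)t^3 - (1/10)t^2 - (2/15)t
q(t) = 5·L_0 + 0·L_1 + (-200)·L_2 + (-385)·L_3
  5·L_0(t) = -(1/6)t^3 + (3/2)t^2 - (10/3)t
  0·L_1(t) = 0
  (-200)·L_2(t) = 10t^3 - 40t^2 - 50t
  (-385)·L_3(t) = -(77/6)t^3 + (77/2)t^2 + (154/3)t
Adding term by term: -3t^3 - 2t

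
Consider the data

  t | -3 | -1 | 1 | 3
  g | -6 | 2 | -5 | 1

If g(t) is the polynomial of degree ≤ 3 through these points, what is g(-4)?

Using Newton's divided-difference form:
g[-3,-1] = (2 - (-6)) / (-1 - (-3)) = 4
g[-1,1] = (-5 - 2) / (1 - (-1)) = -7/2
g[1,3] = (1 - (-5)) / (3 - 1) = 3
g[-3,-1,1] = (-7/2 - 4) / (1 - (-3)) = -15/8
g[-1,1,3] = (3 - (-7/2)) / (3 - (-1)) = 13/8
g[-3,-1,1,3] = (13/8 - (-15/8)) / (3 - (-3)) = 7/12
g(-4) = -6 + 4·(-1) + (-15/8)·(-1)·(-3) + (7/12)·(-1)·(-3)·(-5) = -195/8

-195/8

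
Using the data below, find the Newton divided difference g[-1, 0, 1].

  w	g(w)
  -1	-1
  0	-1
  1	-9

g[-1,0] = (-1 - (-1)) / (0 - (-1)) = 0
g[0,1] = (-9 - (-1)) / (1 - 0) = -8
g[-1,0,1] = (-8 - 0) / (1 - (-1)) = -4

-4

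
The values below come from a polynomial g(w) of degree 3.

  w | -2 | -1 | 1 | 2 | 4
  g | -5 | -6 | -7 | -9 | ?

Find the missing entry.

-21

The 4 known values determine g uniquely (degree ≤ 3).
Evaluate each Lagrange basis at w = 4:
L_0(4) = (5)·(3)·(2)/[(-1)·(-3)·(-4)] = -5/2
L_1(4) = (6)·(3)·(2)/[(1)·(-2)·(-3)] = 6
L_2(4) = (6)·(5)·(2)/[(3)·(2)·(-1)] = -10
L_3(4) = (6)·(5)·(3)/[(4)·(3)·(1)] = 15/2
Sum: (-5)·(-5/2) + (-6)·(6) + (-7)·(-10) + (-9)·(15/2) = -21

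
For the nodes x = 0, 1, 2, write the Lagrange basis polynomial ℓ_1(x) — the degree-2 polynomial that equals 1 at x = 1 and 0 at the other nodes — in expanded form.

ℓ_1(x) = -x^2 + 2x

ℓ_1(x) = x(x - 2) / [(1)·(-1)]
       = (x^2 - 2x) / (-1)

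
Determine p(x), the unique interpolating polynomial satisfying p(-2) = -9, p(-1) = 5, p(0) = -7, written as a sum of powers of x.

p(x) = -13x^2 - 25x - 7

Newton's divided differences:
p[-2,-1] = (5 - (-9)) / (-1 - (-2)) = 14
p[-1,0] = (-7 - 5) / (0 - (-1)) = -12
p[-2,-1,0] = (-12 - 14) / (0 - (-2)) = -13
p(x) = -9 + 14·(x + 2) + (-13)·(x + 2)(x + 1)
Expanding: p(x) = -13x^2 - 25x - 7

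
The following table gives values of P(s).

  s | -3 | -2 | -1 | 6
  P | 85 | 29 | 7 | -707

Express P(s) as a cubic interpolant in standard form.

Build the Lagrange basis polynomials:
L_0(s) = (s + 2)(s + 1)(s - 6) / [-18] = -(1/18)s^3 + (1/6)s^2 + (8/9)s + 2/3
L_1(s) = (s + 3)(s + 1)(s - 6) / [8] = (1/8)s^3 - (1/4)s^2 - (21/8)s - 9/4
L_2(s) = (s + 3)(s + 2)(s - 6) / [-14] = -(1/14)s^3 + (1/14)s^2 + (12/7)s + 18/7
L_3(s) = (s + 3)(s + 2)(s + 1) / [504] = (1/504)s^3 + (1/84)s^2 + (11/504)s + 1/84
P(s) = 85·L_0 + 29·L_1 + 7·L_2 + (-707)·L_3
  85·L_0(s) = -(85/18)s^3 + (85/6)s^2 + (680/9)s + 170/3
  29·L_1(s) = (29/8)s^3 - (29/4)s^2 - (609/8)s - 261/4
  7·L_2(s) = -(1/2)s^3 + (1/2)s^2 + 12s + 18
  (-707)·L_3(s) = -(101/72)s^3 - (101/12)s^2 - (1111/72)s - 101/12
Adding term by term: -3s^3 - s^2 - 4s + 1

P(s) = -3s^3 - s^2 - 4s + 1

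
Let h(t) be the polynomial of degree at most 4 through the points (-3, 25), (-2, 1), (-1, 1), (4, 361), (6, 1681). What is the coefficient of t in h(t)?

Build the Lagrange basis polynomials:
L_0(t) = (t + 2)(t + 1)(t - 4)(t - 6) / [126] = (1/126)t^4 - (1/18)t^3 - (2/63)t^2 + (26/63)t + 8/21
L_1(t) = (t + 3)(t + 1)(t - 4)(t - 6) / [-48] = -(1/48)t^4 + (1/8)t^3 + (13/48)t^2 - (11/8)t - 3/2
L_2(t) = (t + 3)(t + 2)(t - 4)(t - 6) / [70] = (1/70)t^4 - (1/14)t^3 - (2/7)t^2 + (6/7)t + 72/35
L_3(t) = (t + 3)(t + 2)(t + 1)(t - 6) / [-420] = -(1/420)t^4 + (5/84)t^2 + (1/7)t + 3/35
L_4(t) = (t + 3)(t + 2)(t + 1)(t - 4) / [1008] = (1/1008)t^4 + (1/504)t^3 - (13/1008)t^2 - (19/504)t - 1/42
h(t) = 25·L_0 + 1·L_1 + 1·L_2 + 361·L_3 + 1681·L_4
Only the coefficient of t is needed; take it from each L_i and combine:
25·(26/63) + 1·(-11/8) + 1·(6/7) + 361·(1/7) + 1681·(-19/504) = -2

-2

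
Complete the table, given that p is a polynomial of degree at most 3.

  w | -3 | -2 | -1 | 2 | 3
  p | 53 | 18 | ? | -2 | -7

The 4 known values determine p uniquely (degree ≤ 3).
Evaluate each Lagrange basis at w = -1:
L_0(-1) = (1)·(-3)·(-4)/[(-1)·(-5)·(-6)] = -2/5
L_1(-1) = (2)·(-3)·(-4)/[(1)·(-4)·(-5)] = 6/5
L_2(-1) = (2)·(1)·(-4)/[(5)·(4)·(-1)] = 2/5
L_3(-1) = (2)·(1)·(-3)/[(6)·(5)·(1)] = -1/5
Sum: 53·(-2/5) + 18·(6/5) + (-2)·(2/5) + (-7)·(-1/5) = 1

1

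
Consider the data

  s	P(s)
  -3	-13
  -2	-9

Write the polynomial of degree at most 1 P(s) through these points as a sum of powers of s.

Build the Lagrange basis polynomials:
L_0(s) = (s + 2) / [-1] = -s - 2
L_1(s) = (s + 3) / [1] = s + 3
P(s) = (-13)·L_0 + (-9)·L_1
  (-13)·L_0(s) = 13s + 26
  (-9)·L_1(s) = -9s - 27
Adding term by term: 4s - 1

P(s) = 4s - 1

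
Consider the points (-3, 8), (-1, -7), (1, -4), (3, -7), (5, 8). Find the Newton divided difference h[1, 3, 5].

h[1,3] = (-7 - (-4)) / (3 - 1) = -3/2
h[3,5] = (8 - (-7)) / (5 - 3) = 15/2
h[1,3,5] = (15/2 - (-3/2)) / (5 - 1) = 9/4

9/4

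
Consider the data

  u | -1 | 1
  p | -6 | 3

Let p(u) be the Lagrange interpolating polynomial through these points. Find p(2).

15/2

Evaluate each Lagrange basis at u = 2:
L_0(2) = (1)/[(-2)] = -1/2
L_1(2) = (3)/[(2)] = 3/2
Sum: (-6)·(-1/2) + 3·(3/2) = 15/2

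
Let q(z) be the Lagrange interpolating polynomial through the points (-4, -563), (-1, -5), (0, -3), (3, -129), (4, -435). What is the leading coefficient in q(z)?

-2

L_0(z) = (z + 1)z(z - 3)(z - 4) / [672] = (1/672)z^4 - (1/112)z^3 + (5/672)z^2 + (1/56)z
L_1(z) = (z + 4)z(z - 3)(z - 4) / [-60] = -(1/60)z^4 + (1/20)z^3 + (4/15)z^2 - (4/5)z
L_2(z) = (z + 4)(z + 1)(z - 3)(z - 4) / [48] = (1/48)z^4 - (1/24)z^3 - (19/48)z^2 + (2/3)z + 1
L_3(z) = (z + 4)(z + 1)z(z - 4) / [-84] = -(1/84)z^4 - (1/84)z^3 + (4/21)z^2 + (4/21)z
L_4(z) = (z + 4)(z + 1)z(z - 3) / [160] = (1/160)z^4 + (1/80)z^3 - (11/160)z^2 - (3/40)z
q(z) = (-563)·L_0 + (-5)·L_1 + (-3)·L_2 + (-129)·L_3 + (-435)·L_4
Only the coefficient of z^4 is needed; take it from each L_i and combine:
(-563)·(1/672) + (-5)·(-1/60) + (-3)·(1/48) + (-129)·(-1/84) + (-435)·(1/160) = -2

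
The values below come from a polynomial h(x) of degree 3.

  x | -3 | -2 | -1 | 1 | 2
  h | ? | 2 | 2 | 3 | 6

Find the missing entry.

The 4 known values determine h uniquely (degree ≤ 3).
L_0(-3) = (-2)·(-4)·(-5)/[(-1)·(-3)·(-4)] = 10/3
L_1(-3) = (-1)·(-4)·(-5)/[(1)·(-2)·(-3)] = -10/3
L_2(-3) = (-1)·(-2)·(-5)/[(3)·(2)·(-1)] = 5/3
L_3(-3) = (-1)·(-2)·(-4)/[(4)·(3)·(1)] = -2/3
Sum: 2·(10/3) + 2·(-10/3) + 3·(5/3) + 6·(-2/3) = 1

1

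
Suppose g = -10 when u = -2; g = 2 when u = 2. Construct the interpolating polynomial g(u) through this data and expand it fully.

L_0(u) = (u - 2) / [-4] = -(1/4)u + 1/2
L_1(u) = (u + 2) / [4] = (1/4)u + 1/2
g(u) = (-10)·L_0 + 2·L_1
  (-10)·L_0(u) = (5/2)u - 5
  2·L_1(u) = (1/2)u + 1
Adding term by term: 3u - 4

g(u) = 3u - 4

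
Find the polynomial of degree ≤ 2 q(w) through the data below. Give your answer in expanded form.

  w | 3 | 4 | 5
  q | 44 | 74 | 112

Newton's divided differences:
q[3,4] = (74 - 44) / (4 - 3) = 30
q[4,5] = (112 - 74) / (5 - 4) = 38
q[3,4,5] = (38 - 30) / (5 - 3) = 4
q(w) = 44 + 30·(w - 3) + 4·(w - 3)(w - 4)
Expanding: q(w) = 4w^2 + 2w + 2

q(w) = 4w^2 + 2w + 2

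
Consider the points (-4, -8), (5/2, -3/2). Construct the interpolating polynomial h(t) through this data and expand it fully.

L_0(t) = (t - 5/2) / [-13/2] = -(2/13)t + 5/13
L_1(t) = (t + 4) / [13/2] = (2/13)t + 8/13
h(t) = (-8)·L_0 + (-3/2)·L_1
  (-8)·L_0(t) = (16/13)t - 40/13
  (-3/2)·L_1(t) = -(3/13)t - 12/13
Adding term by term: t - 4

h(t) = t - 4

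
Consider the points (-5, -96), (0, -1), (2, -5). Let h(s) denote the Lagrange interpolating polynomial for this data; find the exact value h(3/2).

Evaluate each Lagrange basis at s = 3/2:
L_0(3/2) = (3/2)·(-1/2)/[(-5)·(-7)] = -3/140
L_1(3/2) = (13/2)·(-1/2)/[(5)·(-2)] = 13/40
L_2(3/2) = (13/2)·(3/2)/[(7)·(2)] = 39/56
Sum: (-96)·(-3/140) + (-1)·(13/40) + (-5)·(39/56) = -7/4

-7/4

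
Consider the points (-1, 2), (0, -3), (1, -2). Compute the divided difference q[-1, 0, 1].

q[-1,0] = (-3 - 2) / (0 - (-1)) = -5
q[0,1] = (-2 - (-3)) / (1 - 0) = 1
q[-1,0,1] = (1 - (-5)) / (1 - (-1)) = 3

3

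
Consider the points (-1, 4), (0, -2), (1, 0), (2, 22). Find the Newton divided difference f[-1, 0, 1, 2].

2

f[-1,0] = (-2 - 4) / (0 - (-1)) = -6
f[0,1] = (0 - (-2)) / (1 - 0) = 2
f[1,2] = (22 - 0) / (2 - 1) = 22
f[-1,0,1] = (2 - (-6)) / (1 - (-1)) = 4
f[0,1,2] = (22 - 2) / (2 - 0) = 10
f[-1,0,1,2] = (10 - 4) / (2 - (-1)) = 2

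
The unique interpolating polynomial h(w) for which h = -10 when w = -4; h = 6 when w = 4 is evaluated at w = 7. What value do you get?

L_0(7) = (3)/[(-8)] = -3/8
L_1(7) = (11)/[(8)] = 11/8
Sum: (-10)·(-3/8) + 6·(11/8) = 12

12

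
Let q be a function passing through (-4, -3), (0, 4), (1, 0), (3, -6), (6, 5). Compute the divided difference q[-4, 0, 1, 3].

89/420

q[-4,0] = (4 - (-3)) / (0 - (-4)) = 7/4
q[0,1] = (0 - 4) / (1 - 0) = -4
q[1,3] = (-6 - 0) / (3 - 1) = -3
q[-4,0,1] = (-4 - 7/4) / (1 - (-4)) = -23/20
q[0,1,3] = (-3 - (-4)) / (3 - 0) = 1/3
q[-4,0,1,3] = (1/3 - (-23/20)) / (3 - (-4)) = 89/420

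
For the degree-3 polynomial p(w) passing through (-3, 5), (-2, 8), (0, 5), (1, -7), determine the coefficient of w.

-15/2

Build the Lagrange basis polynomials:
L_0(w) = (w + 2)w(w - 1) / [-12] = -(1/12)w^3 - (1/12)w^2 + (1/6)w
L_1(w) = (w + 3)w(w - 1) / [6] = (1/6)w^3 + (1/3)w^2 - (1/2)w
L_2(w) = (w + 3)(w + 2)(w - 1) / [-6] = -(1/6)w^3 - (2/3)w^2 - (1/6)w + 1
L_3(w) = (w + 3)(w + 2)w / [12] = (1/12)w^3 + (5/12)w^2 + (1/2)w
p(w) = 5·L_0 + 8·L_1 + 5·L_2 + (-7)·L_3
Only the coefficient of w is needed; take it from each L_i and combine:
5·(1/6) + 8·(-1/2) + 5·(-1/6) + (-7)·(1/2) = -15/2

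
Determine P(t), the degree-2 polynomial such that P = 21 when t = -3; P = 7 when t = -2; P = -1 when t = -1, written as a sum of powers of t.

Build the Lagrange basis polynomials:
L_0(t) = (t + 2)(t + 1) / [2] = (1/2)t^2 + (3/2)t + 1
L_1(t) = (t + 3)(t + 1) / [-1] = -t^2 - 4t - 3
L_2(t) = (t + 3)(t + 2) / [2] = (1/2)t^2 + (5/2)t + 3
P(t) = 21·L_0 + 7·L_1 + (-1)·L_2
  21·L_0(t) = (21/2)t^2 + (63/2)t + 21
  7·L_1(t) = -7t^2 - 28t - 21
  (-1)·L_2(t) = -(1/2)t^2 - (5/2)t - 3
Adding term by term: 3t^2 + t - 3

P(t) = 3t^2 + t - 3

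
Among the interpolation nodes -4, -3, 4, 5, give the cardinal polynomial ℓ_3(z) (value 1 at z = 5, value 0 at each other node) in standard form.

ℓ_3(z) = (z + 4)(z + 3)(z - 4) / [(9)·(8)·(1)]
       = (z^3 + 3z^2 - 16z - 48) / (72)

ℓ_3(z) = (1/72)z^3 + (1/24)z^2 - (2/9)z - 2/3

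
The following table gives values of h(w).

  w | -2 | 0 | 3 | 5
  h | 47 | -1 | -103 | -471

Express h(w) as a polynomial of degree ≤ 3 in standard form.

Newton's divided differences:
h[-2,0] = (-1 - 47) / (0 - (-2)) = -24
h[0,3] = (-103 - (-1)) / (3 - 0) = -34
h[3,5] = (-471 - (-103)) / (5 - 3) = -184
h[-2,0,3] = (-34 - (-24)) / (3 - (-2)) = -2
h[0,3,5] = (-184 - (-34)) / (5 - 0) = -30
h[-2,0,3,5] = (-30 - (-2)) / (5 - (-2)) = -4
h(w) = 47 + (-24)·(w + 2) + (-2)·(w + 2)w + (-4)·(w + 2)w(w - 3)
Expanding: h(w) = -4w^3 + 2w^2 - 4w - 1

h(w) = -4w^3 + 2w^2 - 4w - 1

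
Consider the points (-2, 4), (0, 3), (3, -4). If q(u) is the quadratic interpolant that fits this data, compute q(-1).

Using Newton's divided-difference form:
q[-2,0] = (3 - 4) / (0 - (-2)) = -1/2
q[0,3] = (-4 - 3) / (3 - 0) = -7/3
q[-2,0,3] = (-7/3 - (-1/2)) / (3 - (-2)) = -11/30
q(-1) = 4 + (-1/2)·(1) + (-11/30)·(1)·(-1) = 58/15

58/15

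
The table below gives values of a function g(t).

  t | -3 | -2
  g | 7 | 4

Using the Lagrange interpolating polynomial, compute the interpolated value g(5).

Evaluate each Lagrange basis at t = 5:
L_0(5) = (7)/[(-1)] = -7
L_1(5) = (8)/[(1)] = 8
Sum: 7·(-7) + 4·(8) = -17

-17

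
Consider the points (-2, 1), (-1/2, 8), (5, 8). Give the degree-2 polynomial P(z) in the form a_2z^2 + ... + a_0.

Newton's divided differences:
P[-2,-1/2] = (8 - 1) / (-1/2 - (-2)) = 14/3
P[-1/2,5] = (8 - 8) / (5 - (-1/2)) = 0
P[-2,-1/2,5] = (0 - 14/3) / (5 - (-2)) = -2/3
P(z) = 1 + (14/3)·(z + 2) + (-2/3)·(z + 2)(z + 1/2)
Expanding: P(z) = -(2/3)z^2 + 3z + 29/3

P(z) = -(2/3)z^2 + 3z + 29/3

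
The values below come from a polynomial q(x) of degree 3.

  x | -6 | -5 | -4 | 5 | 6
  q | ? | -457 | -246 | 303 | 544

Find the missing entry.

The 4 known values determine q uniquely (degree ≤ 3).
L_0(-6) = (-2)·(-11)·(-12)/[(-1)·(-10)·(-11)] = 12/5
L_1(-6) = (-1)·(-11)·(-12)/[(1)·(-9)·(-10)] = -22/15
L_2(-6) = (-1)·(-2)·(-12)/[(10)·(9)·(-1)] = 4/15
L_3(-6) = (-1)·(-2)·(-11)/[(11)·(10)·(1)] = -1/5
Sum: (-457)·(12/5) + (-246)·(-22/15) + 303·(4/15) + 544·(-1/5) = -764

-764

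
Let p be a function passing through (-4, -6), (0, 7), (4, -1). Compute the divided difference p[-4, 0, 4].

-21/32

p[-4,0] = (7 - (-6)) / (0 - (-4)) = 13/4
p[0,4] = (-1 - 7) / (4 - 0) = -2
p[-4,0,4] = (-2 - 13/4) / (4 - (-4)) = -21/32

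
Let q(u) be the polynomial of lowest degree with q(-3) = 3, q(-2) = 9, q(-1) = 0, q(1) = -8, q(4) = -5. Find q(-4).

-883/21

Evaluate each Lagrange basis at u = -4:
L_0(-4) = (-2)·(-3)·(-5)·(-8)/[(-1)·(-2)·(-4)·(-7)] = 30/7
L_1(-4) = (-1)·(-3)·(-5)·(-8)/[(1)·(-1)·(-3)·(-6)] = -20/3
L_2(-4) = (-1)·(-2)·(-5)·(-8)/[(2)·(1)·(-2)·(-5)] = 4
L_3(-4) = (-1)·(-2)·(-3)·(-8)/[(4)·(3)·(2)·(-3)] = -2/3
L_4(-4) = (-1)·(-2)·(-3)·(-5)/[(7)·(6)·(5)·(3)] = 1/21
Sum: 3·(30/7) + 9·(-20/3) + 0 + (-8)·(-2/3) + (-5)·(1/21) = -883/21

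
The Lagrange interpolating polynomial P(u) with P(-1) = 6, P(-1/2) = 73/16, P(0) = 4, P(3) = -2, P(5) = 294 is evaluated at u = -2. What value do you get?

L_0(-2) = (-3/2)·(-2)·(-5)·(-7)/[(-1/2)·(-1)·(-4)·(-6)] = 35/4
L_1(-2) = (-1)·(-2)·(-5)·(-7)/[(1/2)·(-1/2)·(-7/2)·(-11/2)] = -160/11
L_2(-2) = (-1)·(-3/2)·(-5)·(-7)/[(1)·(1/2)·(-3)·(-5)] = 7
L_3(-2) = (-1)·(-3/2)·(-2)·(-7)/[(4)·(7/2)·(3)·(-2)] = -1/4
L_4(-2) = (-1)·(-3/2)·(-2)·(-5)/[(6)·(11/2)·(5)·(2)] = 1/22
Sum: 6·(35/4) + 73/16·(-160/11) + 4·(7) + (-2)·(-1/4) + 294·(1/22) = 28

28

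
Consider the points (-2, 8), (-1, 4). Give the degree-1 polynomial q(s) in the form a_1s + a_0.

q(s) = -4s

L_0(s) = (s + 1) / [-1] = -s - 1
L_1(s) = (s + 2) / [1] = s + 2
q(s) = 8·L_0 + 4·L_1
  8·L_0(s) = -8s - 8
  4·L_1(s) = 4s + 8
Adding term by term: -4s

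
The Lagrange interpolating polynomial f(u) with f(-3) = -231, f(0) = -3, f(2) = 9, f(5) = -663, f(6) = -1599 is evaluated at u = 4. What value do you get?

L_0(4) = (4)·(2)·(-1)·(-2)/[(-3)·(-5)·(-8)·(-9)] = 2/135
L_1(4) = (7)·(2)·(-1)·(-2)/[(3)·(-2)·(-5)·(-6)] = -7/45
L_2(4) = (7)·(4)·(-1)·(-2)/[(5)·(2)·(-3)·(-4)] = 7/15
L_3(4) = (7)·(4)·(2)·(-2)/[(8)·(5)·(3)·(-1)] = 14/15
L_4(4) = (7)·(4)·(2)·(-1)/[(9)·(6)·(4)·(1)] = -7/27
Sum: (-231)·(2/135) + (-3)·(-7/45) + 9·(7/15) + (-663)·(14/15) + (-1599)·(-7/27) = -203

-203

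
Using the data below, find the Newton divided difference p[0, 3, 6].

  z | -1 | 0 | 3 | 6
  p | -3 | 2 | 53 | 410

17

p[0,3] = (53 - 2) / (3 - 0) = 17
p[3,6] = (410 - 53) / (6 - 3) = 119
p[0,3,6] = (119 - 17) / (6 - 0) = 17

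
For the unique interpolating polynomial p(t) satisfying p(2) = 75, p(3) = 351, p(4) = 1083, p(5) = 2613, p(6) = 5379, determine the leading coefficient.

The leading coefficient equals the top divided difference p[2,3,4,5,6].
p[2,3] = (351 - 75) / (3 - 2) = 276
p[3,4] = (1083 - 351) / (4 - 3) = 732
p[4,5] = (2613 - 1083) / (5 - 4) = 1530
p[5,6] = (5379 - 2613) / (6 - 5) = 2766
p[2,3,4] = (732 - 276) / (4 - 2) = 228
p[3,4,5] = (1530 - 732) / (5 - 3) = 399
p[4,5,6] = (2766 - 1530) / (6 - 4) = 618
p[2,3,4,5] = (399 - 228) / (5 - 2) = 57
p[3,4,5,6] = (618 - 399) / (6 - 3) = 73
p[2,3,4,5,6] = (73 - 57) / (6 - 2) = 4

4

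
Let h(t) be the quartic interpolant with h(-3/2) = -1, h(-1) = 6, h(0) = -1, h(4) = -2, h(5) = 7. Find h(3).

Using Newton's divided-difference form:
h[-3/2,-1] = (6 - (-1)) / (-1 - (-3/2)) = 14
h[-1,0] = (-1 - 6) / (0 - (-1)) = -7
h[0,4] = (-2 - (-1)) / (4 - 0) = -1/4
h[4,5] = (7 - (-2)) / (5 - 4) = 9
h[-3/2,-1,0] = (-7 - 14) / (0 - (-3/2)) = -14
h[-1,0,4] = (-1/4 - (-7)) / (4 - (-1)) = 27/20
h[0,4,5] = (9 - (-1/4)) / (5 - 0) = 37/20
h[-3/2,-1,0,4] = (27/20 - (-14)) / (4 - (-3/2)) = 307/110
h[-1,0,4,5] = (37/20 - 27/20) / (5 - (-1)) = 1/12
h[-3/2,-1,0,4,5] = (1/12 - 307/110) / (5 - (-3/2)) = -1787/4290
h(3) = -1 + 14·(9/2) + (-14)·(9/2)·(4) + (307/110)·(9/2)·(4)·(3) + (-1787/4290)·(9/2)·(4)·(3)·(-1) = -2402/143

-2402/143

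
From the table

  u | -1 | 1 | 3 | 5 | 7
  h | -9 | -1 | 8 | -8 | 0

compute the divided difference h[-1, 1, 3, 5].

-13/24

h[-1,1] = (-1 - (-9)) / (1 - (-1)) = 4
h[1,3] = (8 - (-1)) / (3 - 1) = 9/2
h[3,5] = (-8 - 8) / (5 - 3) = -8
h[-1,1,3] = (9/2 - 4) / (3 - (-1)) = 1/8
h[1,3,5] = (-8 - 9/2) / (5 - 1) = -25/8
h[-1,1,3,5] = (-25/8 - 1/8) / (5 - (-1)) = -13/24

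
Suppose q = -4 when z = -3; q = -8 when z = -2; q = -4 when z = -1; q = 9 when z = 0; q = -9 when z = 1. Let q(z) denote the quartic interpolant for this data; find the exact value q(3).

-503

Evaluate each Lagrange basis at z = 3:
L_0(3) = (5)·(4)·(3)·(2)/[(-1)·(-2)·(-3)·(-4)] = 5
L_1(3) = (6)·(4)·(3)·(2)/[(1)·(-1)·(-2)·(-3)] = -24
L_2(3) = (6)·(5)·(3)·(2)/[(2)·(1)·(-1)·(-2)] = 45
L_3(3) = (6)·(5)·(4)·(2)/[(3)·(2)·(1)·(-1)] = -40
L_4(3) = (6)·(5)·(4)·(3)/[(4)·(3)·(2)·(1)] = 15
Sum: (-4)·(5) + (-8)·(-24) + (-4)·(45) + 9·(-40) + (-9)·(15) = -503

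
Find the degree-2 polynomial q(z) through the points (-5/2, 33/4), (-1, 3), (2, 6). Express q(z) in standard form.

q(z) = z^2 + 2

Newton's divided differences:
q[-5/2,-1] = (3 - 33/4) / (-1 - (-5/2)) = -7/2
q[-1,2] = (6 - 3) / (2 - (-1)) = 1
q[-5/2,-1,2] = (1 - (-7/2)) / (2 - (-5/2)) = 1
q(z) = 33/4 + (-7/2)·(z + 5/2) + 1·(z + 5/2)(z + 1)
Expanding: q(z) = z^2 + 2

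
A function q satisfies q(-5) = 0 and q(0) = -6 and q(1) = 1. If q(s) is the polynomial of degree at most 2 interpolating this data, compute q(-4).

Using Newton's divided-difference form:
q[-5,0] = (-6 - 0) / (0 - (-5)) = -6/5
q[0,1] = (1 - (-6)) / (1 - 0) = 7
q[-5,0,1] = (7 - (-6/5)) / (1 - (-5)) = 41/30
q(-4) = 0 + (-6/5)·(1) + (41/30)·(1)·(-4) = -20/3

-20/3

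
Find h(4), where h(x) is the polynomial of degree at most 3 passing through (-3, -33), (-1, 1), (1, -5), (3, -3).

L_0(4) = (5)·(3)·(1)/[(-2)·(-4)·(-6)] = -5/16
L_1(4) = (7)·(3)·(1)/[(2)·(-2)·(-4)] = 21/16
L_2(4) = (7)·(5)·(1)/[(4)·(2)·(-2)] = -35/16
L_3(4) = (7)·(5)·(3)/[(6)·(4)·(2)] = 35/16
Sum: (-33)·(-5/16) + 1·(21/16) + (-5)·(-35/16) + (-3)·(35/16) = 16

16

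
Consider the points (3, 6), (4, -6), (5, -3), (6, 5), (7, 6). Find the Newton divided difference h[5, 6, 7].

-7/2

h[5,6] = (5 - (-3)) / (6 - 5) = 8
h[6,7] = (6 - 5) / (7 - 6) = 1
h[5,6,7] = (1 - 8) / (7 - 5) = -7/2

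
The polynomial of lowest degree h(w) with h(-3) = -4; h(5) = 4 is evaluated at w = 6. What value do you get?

5

L_0(6) = (1)/[(-8)] = -1/8
L_1(6) = (9)/[(8)] = 9/8
Sum: (-4)·(-1/8) + 4·(9/8) = 5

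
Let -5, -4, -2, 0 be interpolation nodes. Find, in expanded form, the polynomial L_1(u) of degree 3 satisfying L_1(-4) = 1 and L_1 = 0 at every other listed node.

L_1(u) = (1/8)u^3 + (7/8)u^2 + (5/4)u

L_1(u) = (u + 5)(u + 2)u / [(1)·(-2)·(-4)]
       = (u^3 + 7u^2 + 10u) / (8)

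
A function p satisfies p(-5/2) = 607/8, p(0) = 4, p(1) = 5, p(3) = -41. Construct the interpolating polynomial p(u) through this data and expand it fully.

Newton's divided differences:
p[-5/2,0] = (4 - 607/8) / (0 - (-5/2)) = -115/4
p[0,1] = (5 - 4) / (1 - 0) = 1
p[1,3] = (-41 - 5) / (3 - 1) = -23
p[-5/2,0,1] = (1 - (-115/4)) / (1 - (-5/2)) = 17/2
p[0,1,3] = (-23 - 1) / (3 - 0) = -8
p[-5/2,0,1,3] = (-8 - 17/2) / (3 - (-5/2)) = -3
p(u) = 607/8 + (-115/4)·(u + 5/2) + (17/2)·(u + 5/2)u + (-3)·(u + 5/2)u(u - 1)
Expanding: p(u) = -3u^3 + 4u^2 + 4

p(u) = -3u^3 + 4u^2 + 4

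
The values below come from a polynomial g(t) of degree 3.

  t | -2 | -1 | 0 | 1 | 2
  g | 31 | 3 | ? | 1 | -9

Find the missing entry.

-1

The 4 known values determine g uniquely (degree ≤ 3).
Evaluate each Lagrange basis at t = 0:
L_0(0) = (1)·(-1)·(-2)/[(-1)·(-3)·(-4)] = -1/6
L_1(0) = (2)·(-1)·(-2)/[(1)·(-2)·(-3)] = 2/3
L_2(0) = (2)·(1)·(-2)/[(3)·(2)·(-1)] = 2/3
L_3(0) = (2)·(1)·(-1)/[(4)·(3)·(1)] = -1/6
Sum: 31·(-1/6) + 3·(2/3) + 1·(2/3) + (-9)·(-1/6) = -1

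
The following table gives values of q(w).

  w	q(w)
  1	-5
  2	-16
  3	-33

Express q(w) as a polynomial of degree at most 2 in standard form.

q(w) = -3w^2 - 2w

Build the Lagrange basis polynomials:
L_0(w) = (w - 2)(w - 3) / [2] = (1/2)w^2 - (5/2)w + 3
L_1(w) = (w - 1)(w - 3) / [-1] = -w^2 + 4w - 3
L_2(w) = (w - 1)(w - 2) / [2] = (1/2)w^2 - (3/2)w + 1
q(w) = (-5)·L_0 + (-16)·L_1 + (-33)·L_2
  (-5)·L_0(w) = -(5/2)w^2 + (25/2)w - 15
  (-16)·L_1(w) = 16w^2 - 64w + 48
  (-33)·L_2(w) = -(33/2)w^2 + (99/2)w - 33
Adding term by term: -3w^2 - 2w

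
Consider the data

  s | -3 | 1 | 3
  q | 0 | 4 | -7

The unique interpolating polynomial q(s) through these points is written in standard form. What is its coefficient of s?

Build the Lagrange basis polynomials:
L_0(s) = (s - 1)(s - 3) / [24] = (1/24)s^2 - (1/6)s + 1/8
L_1(s) = (s + 3)(s - 3) / [-8] = -(1/8)s^2 + 9/8
L_2(s) = (s + 3)(s - 1) / [12] = (1/12)s^2 + (1/6)s - 1/4
q(s) = 0·L_0 + 4·L_1 + (-7)·L_2
Only the coefficient of s is needed; take it from each L_i and combine:
0·(-1/6) + 4·(0) + (-7)·(1/6) = -7/6

-7/6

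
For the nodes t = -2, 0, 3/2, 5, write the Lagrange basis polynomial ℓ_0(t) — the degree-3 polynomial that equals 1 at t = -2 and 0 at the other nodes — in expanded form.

ℓ_0(t) = -(1/49)t^3 + (13/98)t^2 - (15/98)t

ℓ_0(t) = t(t - 3/2)(t - 5) / [(-2)·(-7/2)·(-7)]
       = (t^3 - (13/2)t^2 + (15/2)t) / (-49)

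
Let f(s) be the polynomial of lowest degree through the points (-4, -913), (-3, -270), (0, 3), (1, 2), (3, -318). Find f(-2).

Using Newton's divided-difference form:
f[-4,-3] = (-270 - (-913)) / (-3 - (-4)) = 643
f[-3,0] = (3 - (-270)) / (0 - (-3)) = 91
f[0,1] = (2 - 3) / (1 - 0) = -1
f[1,3] = (-318 - 2) / (3 - 1) = -160
f[-4,-3,0] = (91 - 643) / (0 - (-4)) = -138
f[-3,0,1] = (-1 - 91) / (1 - (-3)) = -23
f[0,1,3] = (-160 - (-1)) / (3 - 0) = -53
f[-4,-3,0,1] = (-23 - (-138)) / (1 - (-4)) = 23
f[-3,0,1,3] = (-53 - (-23)) / (3 - (-3)) = -5
f[-4,-3,0,1,3] = (-5 - 23) / (3 - (-4)) = -4
f(-2) = -913 + 643·(2) + (-138)·(2)·(1) + 23·(2)·(1)·(-2) + (-4)·(2)·(1)·(-2)·(-3) = -43

-43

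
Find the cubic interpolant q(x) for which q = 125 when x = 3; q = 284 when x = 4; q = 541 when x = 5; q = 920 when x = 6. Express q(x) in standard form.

q(x) = 4x^3 + x^2 + 4x - 4

Build the Lagrange basis polynomials:
L_0(x) = (x - 4)(x - 5)(x - 6) / [-6] = -(1/6)x^3 + (5/2)x^2 - (37/3)x + 20
L_1(x) = (x - 3)(x - 5)(x - 6) / [2] = (1/2)x^3 - 7x^2 + (63/2)x - 45
L_2(x) = (x - 3)(x - 4)(x - 6) / [-2] = -(1/2)x^3 + (13/2)x^2 - 27x + 36
L_3(x) = (x - 3)(x - 4)(x - 5) / [6] = (1/6)x^3 - 2x^2 + (47/6)x - 10
q(x) = 125·L_0 + 284·L_1 + 541·L_2 + 920·L_3
  125·L_0(x) = -(125/6)x^3 + (625/2)x^2 - (4625/3)x + 2500
  284·L_1(x) = 142x^3 - 1988x^2 + 8946x - 12780
  541·L_2(x) = -(541/2)x^3 + (7033/2)x^2 - 14607x + 19476
  920·L_3(x) = (460/3)x^3 - 1840x^2 + (21620/3)x - 9200
Adding term by term: 4x^3 + x^2 + 4x - 4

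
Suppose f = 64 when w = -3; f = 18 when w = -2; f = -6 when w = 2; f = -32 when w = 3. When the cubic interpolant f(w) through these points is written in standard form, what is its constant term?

-2

L_0(w) = (w + 2)(w - 2)(w - 3) / [-30] = -(1/30)w^3 + (1/10)w^2 + (2/15)w - 2/5
L_1(w) = (w + 3)(w - 2)(w - 3) / [20] = (1/20)w^3 - (1/10)w^2 - (9/20)w + 9/10
L_2(w) = (w + 3)(w + 2)(w - 3) / [-20] = -(1/20)w^3 - (1/10)w^2 + (9/20)w + 9/10
L_3(w) = (w + 3)(w + 2)(w - 2) / [30] = (1/30)w^3 + (1/10)w^2 - (2/15)w - 2/5
f(w) = 64·L_0 + 18·L_1 + (-6)·L_2 + (-32)·L_3
Only the constant term is needed; take it from each L_i and combine:
64·(-2/5) + 18·(9/10) + (-6)·(9/10) + (-32)·(-2/5) = -2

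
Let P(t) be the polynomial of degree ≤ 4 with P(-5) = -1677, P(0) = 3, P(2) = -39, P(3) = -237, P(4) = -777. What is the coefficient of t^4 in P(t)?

Build the Lagrange basis polynomials:
L_0(t) = t(t - 2)(t - 3)(t - 4) / [2520] = (1/2520)t^4 - (1/280)t^3 + (13/1260)t^2 - (1/105)t
L_1(t) = (t + 5)(t - 2)(t - 3)(t - 4) / [-120] = -(1/120)t^4 + (1/30)t^3 + (19/120)t^2 - (53/60)t + 1
L_2(t) = (t + 5)t(t - 3)(t - 4) / [28] = (1/28)t^4 - (1/14)t^3 - (23/28)t^2 + (15/7)t
L_3(t) = (t + 5)t(t - 2)(t - 4) / [-24] = -(1/24)t^4 + (1/24)t^3 + (11/12)t^2 - (5/3)t
L_4(t) = (t + 5)t(t - 2)(t - 3) / [72] = (1/72)t^4 - (19/72)t^2 + (5/12)t
P(t) = (-1677)·L_0 + 3·L_1 + (-39)·L_2 + (-237)·L_3 + (-777)·L_4
Only the coefficient of t^4 is needed; take it from each L_i and combine:
(-1677)·(1/2520) + 3·(-1/120) + (-39)·(1/28) + (-237)·(-1/24) + (-777)·(1/72) = -3

-3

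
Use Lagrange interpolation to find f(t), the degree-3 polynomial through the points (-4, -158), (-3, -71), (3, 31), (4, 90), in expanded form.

f(t) = 2t^3 - 2t^2 - t - 2

L_0(t) = (t + 3)(t - 3)(t - 4) / [-56] = -(1/56)t^3 + (1/14)t^2 + (9/56)t - 9/14
L_1(t) = (t + 4)(t - 3)(t - 4) / [42] = (1/42)t^3 - (1/14)t^2 - (8/21)t + 8/7
L_2(t) = (t + 4)(t + 3)(t - 4) / [-42] = -(1/42)t^3 - (1/14)t^2 + (8/21)t + 8/7
L_3(t) = (t + 4)(t + 3)(t - 3) / [56] = (1/56)t^3 + (1/14)t^2 - (9/56)t - 9/14
f(t) = (-158)·L_0 + (-71)·L_1 + 31·L_2 + 90·L_3
  (-158)·L_0(t) = (79/28)t^3 - (79/7)t^2 - (711/28)t + 711/7
  (-71)·L_1(t) = -(71/42)t^3 + (71/14)t^2 + (568/21)t - 568/7
  31·L_2(t) = -(31/42)t^3 - (31/14)t^2 + (248/21)t + 248/7
  90·L_3(t) = (45/28)t^3 + (45/7)t^2 - (405/28)t - 405/7
Adding term by term: 2t^3 - 2t^2 - t - 2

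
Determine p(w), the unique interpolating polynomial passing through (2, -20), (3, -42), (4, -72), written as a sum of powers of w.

p(w) = -4w^2 - 2w

L_0(w) = (w - 3)(w - 4) / [2] = (1/2)w^2 - (7/2)w + 6
L_1(w) = (w - 2)(w - 4) / [-1] = -w^2 + 6w - 8
L_2(w) = (w - 2)(w - 3) / [2] = (1/2)w^2 - (5/2)w + 3
p(w) = (-20)·L_0 + (-42)·L_1 + (-72)·L_2
  (-20)·L_0(w) = -10w^2 + 70w - 120
  (-42)·L_1(w) = 42w^2 - 252w + 336
  (-72)·L_2(w) = -36w^2 + 180w - 216
Adding term by term: -4w^2 - 2w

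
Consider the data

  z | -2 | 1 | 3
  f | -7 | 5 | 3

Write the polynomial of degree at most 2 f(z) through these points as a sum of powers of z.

f(z) = -z^2 + 3z + 3

L_0(z) = (z - 1)(z - 3) / [15] = (1/15)z^2 - (4/15)z + 1/5
L_1(z) = (z + 2)(z - 3) / [-6] = -(1/6)z^2 + (1/6)z + 1
L_2(z) = (z + 2)(z - 1) / [10] = (1/10)z^2 + (1/10)z - 1/5
f(z) = (-7)·L_0 + 5·L_1 + 3·L_2
  (-7)·L_0(z) = -(7/15)z^2 + (28/15)z - 7/5
  5·L_1(z) = -(5/6)z^2 + (5/6)z + 5
  3·L_2(z) = (3/10)z^2 + (3/10)z - 3/5
Adding term by term: -z^2 + 3z + 3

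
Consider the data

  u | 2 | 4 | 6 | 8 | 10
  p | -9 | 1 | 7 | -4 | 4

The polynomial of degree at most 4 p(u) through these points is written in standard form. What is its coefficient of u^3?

Build the Lagrange basis polynomials:
L_0(u) = (u - 4)(u - 6)(u - 8)(u - 10) / [384] = (1/384)u^4 - (7/96)u^3 + (71/96)u^2 - (77/24)u + 5
L_1(u) = (u - 2)(u - 6)(u - 8)(u - 10) / [-96] = -(1/96)u^4 + (13/48)u^3 - (59/24)u^2 + (107/12)u - 10
L_2(u) = (u - 2)(u - 4)(u - 8)(u - 10) / [64] = (1/64)u^4 - (3/8)u^3 + (49/16)u^2 - (39/4)u + 10
L_3(u) = (u - 2)(u - 4)(u - 6)(u - 10) / [-96] = -(1/96)u^4 + (11/48)u^3 - (41/24)u^2 + (61/12)u - 5
L_4(u) = (u - 2)(u - 4)(u - 6)(u - 8) / [384] = (1/384)u^4 - (5/96)u^3 + (35/96)u^2 - (25/24)u + 1
p(u) = (-9)·L_0 + 1·L_1 + 7·L_2 + (-4)·L_3 + 4·L_4
Only the coefficient of u^3 is needed; take it from each L_i and combine:
(-9)·(-7/96) + 1·(13/48) + 7·(-3/8) + (-4)·(11/48) + 4·(-5/96) = -271/96

-271/96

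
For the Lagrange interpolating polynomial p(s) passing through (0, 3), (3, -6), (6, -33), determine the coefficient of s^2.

-1

L_0(s) = (s - 3)(s - 6) / [18] = (1/18)s^2 - (1/2)s + 1
L_1(s) = s(s - 6) / [-9] = -(1/9)s^2 + (2/3)s
L_2(s) = s(s - 3) / [18] = (1/18)s^2 - (1/6)s
p(s) = 3·L_0 + (-6)·L_1 + (-33)·L_2
Only the coefficient of s^2 is needed; take it from each L_i and combine:
3·(1/18) + (-6)·(-1/9) + (-33)·(1/18) = -1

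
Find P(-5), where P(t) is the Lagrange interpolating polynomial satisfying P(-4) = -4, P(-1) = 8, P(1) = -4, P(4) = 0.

Evaluate each Lagrange basis at t = -5:
L_0(-5) = (-4)·(-6)·(-9)/[(-3)·(-5)·(-8)] = 9/5
L_1(-5) = (-1)·(-6)·(-9)/[(3)·(-2)·(-5)] = -9/5
L_2(-5) = (-1)·(-4)·(-9)/[(5)·(2)·(-3)] = 6/5
L_3(-5) = (-1)·(-4)·(-6)/[(8)·(5)·(3)] = -1/5
Sum: (-4)·(9/5) + 8·(-9/5) + (-4)·(6/5) + 0 = -132/5

-132/5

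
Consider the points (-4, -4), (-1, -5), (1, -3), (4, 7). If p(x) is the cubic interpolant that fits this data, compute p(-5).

-16/5

Evaluate each Lagrange basis at x = -5:
L_0(-5) = (-4)·(-6)·(-9)/[(-3)·(-5)·(-8)] = 9/5
L_1(-5) = (-1)·(-6)·(-9)/[(3)·(-2)·(-5)] = -9/5
L_2(-5) = (-1)·(-4)·(-9)/[(5)·(2)·(-3)] = 6/5
L_3(-5) = (-1)·(-4)·(-6)/[(8)·(5)·(3)] = -1/5
Sum: (-4)·(9/5) + (-5)·(-9/5) + (-3)·(6/5) + 7·(-1/5) = -16/5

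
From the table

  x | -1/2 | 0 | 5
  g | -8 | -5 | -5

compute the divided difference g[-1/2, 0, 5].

g[-1/2,0] = (-5 - (-8)) / (0 - (-1/2)) = 6
g[0,5] = (-5 - (-5)) / (5 - 0) = 0
g[-1/2,0,5] = (0 - 6) / (5 - (-1/2)) = -12/11

-12/11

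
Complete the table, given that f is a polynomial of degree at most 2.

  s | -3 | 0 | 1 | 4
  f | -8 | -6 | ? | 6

-4

The 3 known values determine f uniquely (degree ≤ 2).
Evaluate each Lagrange basis at s = 1:
L_0(1) = (1)·(-3)/[(-3)·(-7)] = -1/7
L_1(1) = (4)·(-3)/[(3)·(-4)] = 1
L_2(1) = (4)·(1)/[(7)·(4)] = 1/7
Sum: (-8)·(-1/7) + (-6)·(1) + 6·(1/7) = -4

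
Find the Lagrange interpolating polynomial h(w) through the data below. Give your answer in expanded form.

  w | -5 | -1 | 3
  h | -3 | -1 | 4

L_0(w) = (w + 1)(w - 3) / [32] = (1/32)w^2 - (1/16)w - 3/32
L_1(w) = (w + 5)(w - 3) / [-16] = -(1/16)w^2 - (1/8)w + 15/16
L_2(w) = (w + 5)(w + 1) / [32] = (1/32)w^2 + (3/16)w + 5/32
h(w) = (-3)·L_0 + (-1)·L_1 + 4·L_2
  (-3)·L_0(w) = -(3/32)w^2 + (3/16)w + 9/32
  (-1)·L_1(w) = (1/16)w^2 + (1/8)w - 15/16
  4·L_2(w) = (1/8)w^2 + (3/4)w + 5/8
Adding term by term: (3/32)w^2 + (17/16)w - 1/32

h(w) = (3/32)w^2 + (17/16)w - 1/32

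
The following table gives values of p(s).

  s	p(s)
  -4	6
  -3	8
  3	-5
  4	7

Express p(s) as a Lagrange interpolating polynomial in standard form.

p(s) = (55/168)s^3 + (5/7)s^2 - (859/168)s - 69/14

Build the Lagrange basis polynomials:
L_0(s) = (s + 3)(s - 3)(s - 4) / [-56] = -(1/56)s^3 + (1/14)s^2 + (9/56)s - 9/14
L_1(s) = (s + 4)(s - 3)(s - 4) / [42] = (1/42)s^3 - (1/14)s^2 - (8/21)s + 8/7
L_2(s) = (s + 4)(s + 3)(s - 4) / [-42] = -(1/42)s^3 - (1/14)s^2 + (8/21)s + 8/7
L_3(s) = (s + 4)(s + 3)(s - 3) / [56] = (1/56)s^3 + (1/14)s^2 - (9/56)s - 9/14
p(s) = 6·L_0 + 8·L_1 + (-5)·L_2 + 7·L_3
  6·L_0(s) = -(3/28)s^3 + (3/7)s^2 + (27/28)s - 27/7
  8·L_1(s) = (4/21)s^3 - (4/7)s^2 - (64/21)s + 64/7
  (-5)·L_2(s) = (5/42)s^3 + (5/14)s^2 - (40/21)s - 40/7
  7·L_3(s) = (1/8)s^3 + (1/2)s^2 - (9/8)s - 9/2
Adding term by term: (55/168)s^3 + (5/7)s^2 - (859/168)s - 69/14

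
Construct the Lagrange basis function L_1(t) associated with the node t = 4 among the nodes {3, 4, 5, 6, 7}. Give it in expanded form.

L_1(t) = (t - 3)(t - 5)(t - 6)(t - 7) / [(1)·(-1)·(-2)·(-3)]
       = (t^4 - 21t^3 + 161t^2 - 531t + 630) / (-6)

L_1(t) = -(1/6)t^4 + (7/2)t^3 - (161/6)t^2 + (177/2)t - 105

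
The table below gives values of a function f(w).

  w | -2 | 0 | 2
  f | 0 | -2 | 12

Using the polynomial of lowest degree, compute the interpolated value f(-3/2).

-2

Evaluate each Lagrange basis at w = -3/2:
L_0(-3/2) = (-3/2)·(-7/2)/[(-2)·(-4)] = 21/32
L_1(-3/2) = (1/2)·(-7/2)/[(2)·(-2)] = 7/16
L_2(-3/2) = (1/2)·(-3/2)/[(4)·(2)] = -3/32
Sum: 0 + (-2)·(7/16) + 12·(-3/32) = -2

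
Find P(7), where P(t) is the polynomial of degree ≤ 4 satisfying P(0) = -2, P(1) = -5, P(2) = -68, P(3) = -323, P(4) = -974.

-8423

Using Newton's divided-difference form:
P[0,1] = (-5 - (-2)) / (1 - 0) = -3
P[1,2] = (-68 - (-5)) / (2 - 1) = -63
P[2,3] = (-323 - (-68)) / (3 - 2) = -255
P[3,4] = (-974 - (-323)) / (4 - 3) = -651
P[0,1,2] = (-63 - (-3)) / (2 - 0) = -30
P[1,2,3] = (-255 - (-63)) / (3 - 1) = -96
P[2,3,4] = (-651 - (-255)) / (4 - 2) = -198
P[0,1,2,3] = (-96 - (-30)) / (3 - 0) = -22
P[1,2,3,4] = (-198 - (-96)) / (4 - 1) = -34
P[0,1,2,3,4] = (-34 - (-22)) / (4 - 0) = -3
P(7) = -2 + (-3)·(7) + (-30)·(7)·(6) + (-22)·(7)·(6)·(5) + (-3)·(7)·(6)·(5)·(4) = -8423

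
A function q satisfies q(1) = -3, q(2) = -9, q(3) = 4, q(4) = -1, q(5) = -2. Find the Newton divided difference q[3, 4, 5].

2

q[3,4] = (-1 - 4) / (4 - 3) = -5
q[4,5] = (-2 - (-1)) / (5 - 4) = -1
q[3,4,5] = (-1 - (-5)) / (5 - 3) = 2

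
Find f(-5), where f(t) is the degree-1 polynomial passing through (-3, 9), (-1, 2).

16

L_0(-5) = (-4)/[(-2)] = 2
L_1(-5) = (-2)/[(2)] = -1
Sum: 9·(2) + 2·(-1) = 16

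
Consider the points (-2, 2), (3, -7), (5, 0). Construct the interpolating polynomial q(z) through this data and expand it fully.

Newton's divided differences:
q[-2,3] = (-7 - 2) / (3 - (-2)) = -9/5
q[3,5] = (0 - (-7)) / (5 - 3) = 7/2
q[-2,3,5] = (7/2 - (-9/5)) / (5 - (-2)) = 53/70
q(z) = 2 + (-9/5)·(z + 2) + (53/70)·(z + 2)(z - 3)
Expanding: q(z) = (53/70)z^2 - (179/70)z - 43/7

q(z) = (53/70)z^2 - (179/70)z - 43/7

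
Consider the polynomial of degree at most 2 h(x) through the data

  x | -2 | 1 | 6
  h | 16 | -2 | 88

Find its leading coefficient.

Build the Lagrange basis polynomials:
L_0(x) = (x - 1)(x - 6) / [24] = (1/24)x^2 - (7/24)x + 1/4
L_1(x) = (x + 2)(x - 6) / [-15] = -(1/15)x^2 + (4/15)x + 4/5
L_2(x) = (x + 2)(x - 1) / [40] = (1/40)x^2 + (1/40)x - 1/20
h(x) = 16·L_0 + (-2)·L_1 + 88·L_2
Only the coefficient of x^2 is needed; take it from each L_i and combine:
16·(1/24) + (-2)·(-1/15) + 88·(1/40) = 3

3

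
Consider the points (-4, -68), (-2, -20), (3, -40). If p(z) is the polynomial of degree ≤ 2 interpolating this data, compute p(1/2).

-5

Using Newton's divided-difference form:
p[-4,-2] = (-20 - (-68)) / (-2 - (-4)) = 24
p[-2,3] = (-40 - (-20)) / (3 - (-2)) = -4
p[-4,-2,3] = (-4 - 24) / (3 - (-4)) = -4
p(1/2) = -68 + 24·(9/2) + (-4)·(9/2)·(5/2) = -5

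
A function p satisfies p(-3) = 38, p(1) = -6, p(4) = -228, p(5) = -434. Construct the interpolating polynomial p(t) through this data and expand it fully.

L_0(t) = (t - 1)(t - 4)(t - 5) / [-224] = -(1/224)t^3 + (5/112)t^2 - (29/224)t + 5/56
L_1(t) = (t + 3)(t - 4)(t - 5) / [48] = (1/48)t^3 - (1/8)t^2 - (7/48)t + 5/4
L_2(t) = (t + 3)(t - 1)(t - 5) / [-21] = -(1/21)t^3 + (1/7)t^2 + (13/21)t - 5/7
L_3(t) = (t + 3)(t - 1)(t - 4) / [32] = (1/32)t^3 - (1/16)t^2 - (11/32)t + 3/8
p(t) = 38·L_0 + (-6)·L_1 + (-228)·L_2 + (-434)·L_3
  38·L_0(t) = -(19/112)t^3 + (95/56)t^2 - (551/112)t + 95/28
  (-6)·L_1(t) = -(1/8)t^3 + (3/4)t^2 + (7/8)t - 15/2
  (-228)·L_2(t) = (76/7)t^3 - (228/7)t^2 - (988/7)t + 1140/7
  (-434)·L_3(t) = -(217/16)t^3 + (217/8)t^2 + (2387/16)t - 651/4
Adding term by term: -3t^3 - 3t^2 + 4t - 4

p(t) = -3t^3 - 3t^2 + 4t - 4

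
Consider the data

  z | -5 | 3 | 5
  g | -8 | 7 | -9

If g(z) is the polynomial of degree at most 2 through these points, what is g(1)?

151/10

L_0(1) = (-2)·(-4)/[(-8)·(-10)] = 1/10
L_1(1) = (6)·(-4)/[(8)·(-2)] = 3/2
L_2(1) = (6)·(-2)/[(10)·(2)] = -3/5
Sum: (-8)·(1/10) + 7·(3/2) + (-9)·(-3/5) = 151/10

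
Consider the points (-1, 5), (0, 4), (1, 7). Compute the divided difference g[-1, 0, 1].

2

g[-1,0] = (4 - 5) / (0 - (-1)) = -1
g[0,1] = (7 - 4) / (1 - 0) = 3
g[-1,0,1] = (3 - (-1)) / (1 - (-1)) = 2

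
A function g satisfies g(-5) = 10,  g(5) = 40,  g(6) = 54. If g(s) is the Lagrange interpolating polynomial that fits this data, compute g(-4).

4

Evaluate each Lagrange basis at s = -4:
L_0(-4) = (-9)·(-10)/[(-10)·(-11)] = 9/11
L_1(-4) = (1)·(-10)/[(10)·(-1)] = 1
L_2(-4) = (1)·(-9)/[(11)·(1)] = -9/11
Sum: 10·(9/11) + 40·(1) + 54·(-9/11) = 4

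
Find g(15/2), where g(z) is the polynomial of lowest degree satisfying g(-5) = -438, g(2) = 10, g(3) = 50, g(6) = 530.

8671/8

L_0(15/2) = (11/2)·(9/2)·(3/2)/[(-7)·(-8)·(-11)] = -27/448
L_1(15/2) = (25/2)·(9/2)·(3/2)/[(7)·(-1)·(-4)] = 675/224
L_2(15/2) = (25/2)·(11/2)·(3/2)/[(8)·(1)·(-3)] = -275/64
L_3(15/2) = (25/2)·(11/2)·(9/2)/[(11)·(4)·(3)] = 75/32
Sum: (-438)·(-27/448) + 10·(675/224) + 50·(-275/64) + 530·(75/32) = 8671/8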